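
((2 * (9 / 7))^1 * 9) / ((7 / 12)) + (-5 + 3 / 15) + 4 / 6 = 26122 / 735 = 35.54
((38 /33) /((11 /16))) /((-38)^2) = 8 /6897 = 0.00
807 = 807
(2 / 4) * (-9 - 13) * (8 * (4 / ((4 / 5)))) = -440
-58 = -58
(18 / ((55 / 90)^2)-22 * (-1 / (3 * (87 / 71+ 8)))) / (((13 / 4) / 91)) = 326168696 / 237765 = 1371.81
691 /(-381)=-1.81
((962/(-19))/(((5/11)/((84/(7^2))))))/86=-63492/28595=-2.22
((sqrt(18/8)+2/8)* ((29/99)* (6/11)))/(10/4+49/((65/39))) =35/3993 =0.01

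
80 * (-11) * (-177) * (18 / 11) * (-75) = -19116000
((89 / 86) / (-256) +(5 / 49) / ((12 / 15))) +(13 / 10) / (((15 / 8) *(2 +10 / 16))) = 94089367 / 242726400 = 0.39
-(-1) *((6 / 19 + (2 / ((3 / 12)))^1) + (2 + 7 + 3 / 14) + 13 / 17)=82729 / 4522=18.29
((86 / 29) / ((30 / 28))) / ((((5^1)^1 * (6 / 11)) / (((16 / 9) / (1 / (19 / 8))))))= 251636 / 58725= 4.28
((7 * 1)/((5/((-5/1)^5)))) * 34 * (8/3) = -1190000/3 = -396666.67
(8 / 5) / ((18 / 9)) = 4 / 5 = 0.80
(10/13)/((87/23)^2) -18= -1765856/98397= -17.95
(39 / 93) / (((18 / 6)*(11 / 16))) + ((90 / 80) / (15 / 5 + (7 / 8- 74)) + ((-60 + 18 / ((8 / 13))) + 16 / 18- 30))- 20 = -16627291 / 208692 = -79.67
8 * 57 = 456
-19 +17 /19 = -344 /19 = -18.11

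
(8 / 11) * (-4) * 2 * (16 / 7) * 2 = -2048 / 77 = -26.60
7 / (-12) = -7 / 12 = -0.58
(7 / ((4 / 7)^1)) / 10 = 49 / 40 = 1.22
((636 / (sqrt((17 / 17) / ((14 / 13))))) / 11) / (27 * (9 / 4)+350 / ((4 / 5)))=2544 * sqrt(182) / 284999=0.12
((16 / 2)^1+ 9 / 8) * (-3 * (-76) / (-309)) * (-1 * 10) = 6935 / 103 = 67.33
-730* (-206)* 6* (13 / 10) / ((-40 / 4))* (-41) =24045762 / 5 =4809152.40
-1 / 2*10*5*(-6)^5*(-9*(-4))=6998400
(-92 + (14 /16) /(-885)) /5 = -651367 /35400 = -18.40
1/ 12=0.08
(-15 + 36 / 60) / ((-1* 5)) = 72 / 25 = 2.88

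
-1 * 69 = -69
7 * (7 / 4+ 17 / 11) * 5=5075 / 44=115.34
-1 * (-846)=846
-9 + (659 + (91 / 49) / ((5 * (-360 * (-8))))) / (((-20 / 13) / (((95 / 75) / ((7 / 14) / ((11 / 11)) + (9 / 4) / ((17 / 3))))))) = -283078307387 / 461160000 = -613.84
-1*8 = -8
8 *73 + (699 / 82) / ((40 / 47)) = 1948373 / 3280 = 594.02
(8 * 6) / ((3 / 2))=32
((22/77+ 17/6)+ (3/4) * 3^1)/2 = 451/168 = 2.68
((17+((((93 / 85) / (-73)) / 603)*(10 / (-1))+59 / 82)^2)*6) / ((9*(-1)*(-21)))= 7329076949820757 / 13178741408350686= 0.56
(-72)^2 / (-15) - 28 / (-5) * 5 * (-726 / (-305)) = -17016 / 61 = -278.95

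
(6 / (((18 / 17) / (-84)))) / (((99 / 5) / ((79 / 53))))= -35.83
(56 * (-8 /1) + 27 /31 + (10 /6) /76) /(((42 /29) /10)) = -3087.17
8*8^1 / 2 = 32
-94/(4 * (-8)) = 47/16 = 2.94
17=17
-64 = -64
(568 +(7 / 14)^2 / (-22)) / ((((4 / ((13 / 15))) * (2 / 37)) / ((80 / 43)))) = 8013941 / 1892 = 4235.70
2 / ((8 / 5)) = 5 / 4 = 1.25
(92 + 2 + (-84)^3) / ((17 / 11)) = -383453.53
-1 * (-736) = 736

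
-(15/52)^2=-0.08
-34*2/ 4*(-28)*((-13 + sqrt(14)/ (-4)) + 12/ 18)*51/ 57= -299404/ 57 - 2023*sqrt(14)/ 19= -5651.09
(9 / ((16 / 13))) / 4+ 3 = 309 / 64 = 4.83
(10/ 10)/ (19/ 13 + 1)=13/ 32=0.41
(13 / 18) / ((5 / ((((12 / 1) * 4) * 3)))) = 104 / 5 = 20.80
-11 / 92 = -0.12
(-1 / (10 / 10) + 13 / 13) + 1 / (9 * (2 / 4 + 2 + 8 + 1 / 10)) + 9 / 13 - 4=-20446 / 6201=-3.30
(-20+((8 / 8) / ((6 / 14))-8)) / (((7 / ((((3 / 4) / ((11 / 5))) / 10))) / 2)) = -1 / 4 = -0.25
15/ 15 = 1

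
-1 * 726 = -726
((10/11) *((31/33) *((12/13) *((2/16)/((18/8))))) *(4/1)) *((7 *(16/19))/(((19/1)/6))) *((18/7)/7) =476160/3974971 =0.12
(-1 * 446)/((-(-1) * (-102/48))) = 3568/17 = 209.88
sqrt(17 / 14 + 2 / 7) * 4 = 2 * sqrt(6) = 4.90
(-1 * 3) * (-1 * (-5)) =-15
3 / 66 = 1 / 22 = 0.05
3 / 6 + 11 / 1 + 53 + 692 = 1513 / 2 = 756.50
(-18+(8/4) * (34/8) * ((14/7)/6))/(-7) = 13/6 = 2.17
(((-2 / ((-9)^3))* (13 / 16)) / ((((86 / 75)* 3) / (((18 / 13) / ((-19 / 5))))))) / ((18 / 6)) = -125 / 1588248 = -0.00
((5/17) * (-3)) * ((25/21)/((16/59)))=-7375/1904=-3.87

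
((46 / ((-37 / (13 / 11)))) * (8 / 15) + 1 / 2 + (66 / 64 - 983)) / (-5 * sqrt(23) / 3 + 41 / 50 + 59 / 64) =16044158931030 / 570652127353 + 15351425840000 * sqrt(23) / 570652127353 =157.13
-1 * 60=-60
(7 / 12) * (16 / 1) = 28 / 3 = 9.33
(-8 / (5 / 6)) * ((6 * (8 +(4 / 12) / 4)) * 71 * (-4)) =661152 / 5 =132230.40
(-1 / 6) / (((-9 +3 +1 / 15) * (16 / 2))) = 5 / 1424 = 0.00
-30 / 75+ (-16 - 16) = -162 / 5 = -32.40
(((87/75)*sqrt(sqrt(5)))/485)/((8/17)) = 493*5^(1/4)/97000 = 0.01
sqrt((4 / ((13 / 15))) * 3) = 6 * sqrt(65) / 13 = 3.72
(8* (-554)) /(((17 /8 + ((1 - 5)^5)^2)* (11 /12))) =-425472 /92274875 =-0.00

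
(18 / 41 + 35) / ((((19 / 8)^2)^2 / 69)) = 410652672 / 5343161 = 76.86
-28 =-28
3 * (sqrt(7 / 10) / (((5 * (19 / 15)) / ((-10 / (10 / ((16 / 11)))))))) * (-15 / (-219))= -72 * sqrt(70) / 15257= -0.04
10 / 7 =1.43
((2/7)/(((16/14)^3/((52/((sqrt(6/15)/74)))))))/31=23569 * sqrt(10)/1984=37.57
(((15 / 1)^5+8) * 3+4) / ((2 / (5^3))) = 142384562.50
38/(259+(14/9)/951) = 325242/2216795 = 0.15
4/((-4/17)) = -17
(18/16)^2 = 81/64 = 1.27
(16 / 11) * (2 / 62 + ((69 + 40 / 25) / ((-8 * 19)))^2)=0.36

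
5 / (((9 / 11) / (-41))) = -2255 / 9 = -250.56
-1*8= -8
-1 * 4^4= -256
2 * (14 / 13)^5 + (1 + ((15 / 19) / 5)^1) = 28605758 / 7054567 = 4.05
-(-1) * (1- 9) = -8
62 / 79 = 0.78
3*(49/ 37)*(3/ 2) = 441/ 74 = 5.96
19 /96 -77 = -7373 /96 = -76.80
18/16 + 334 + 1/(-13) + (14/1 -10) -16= 33597/104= 323.05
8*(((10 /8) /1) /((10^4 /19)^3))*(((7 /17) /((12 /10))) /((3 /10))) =48013 /612000000000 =0.00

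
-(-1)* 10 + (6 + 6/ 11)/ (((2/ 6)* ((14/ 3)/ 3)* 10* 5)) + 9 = 37061/ 1925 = 19.25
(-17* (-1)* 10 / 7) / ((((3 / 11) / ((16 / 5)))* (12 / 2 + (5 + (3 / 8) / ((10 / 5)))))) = 95744 / 3759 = 25.47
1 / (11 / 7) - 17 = -180 / 11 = -16.36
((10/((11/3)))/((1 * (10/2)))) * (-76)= -456/11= -41.45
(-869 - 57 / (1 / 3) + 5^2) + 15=-1000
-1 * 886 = -886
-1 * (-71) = 71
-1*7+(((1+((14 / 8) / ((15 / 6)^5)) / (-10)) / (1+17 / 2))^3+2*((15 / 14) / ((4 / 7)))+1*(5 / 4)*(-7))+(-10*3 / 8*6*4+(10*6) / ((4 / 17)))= 4003276661182496259 / 26165008544921875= 153.00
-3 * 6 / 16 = -9 / 8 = -1.12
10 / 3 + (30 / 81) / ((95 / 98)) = 3.72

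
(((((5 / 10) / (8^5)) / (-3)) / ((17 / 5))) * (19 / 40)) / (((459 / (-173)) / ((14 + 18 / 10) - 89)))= -200507 / 10227548160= -0.00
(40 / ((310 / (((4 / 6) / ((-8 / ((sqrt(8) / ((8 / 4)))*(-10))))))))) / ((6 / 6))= 10*sqrt(2) / 93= 0.15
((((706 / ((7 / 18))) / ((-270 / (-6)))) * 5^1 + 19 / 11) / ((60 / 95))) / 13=22895 / 924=24.78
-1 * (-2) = 2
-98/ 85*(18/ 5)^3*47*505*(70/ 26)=-18991569744/ 5525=-3437388.19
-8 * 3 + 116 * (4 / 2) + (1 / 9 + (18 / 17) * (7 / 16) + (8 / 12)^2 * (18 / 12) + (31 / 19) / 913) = 4442795461 / 21232728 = 209.24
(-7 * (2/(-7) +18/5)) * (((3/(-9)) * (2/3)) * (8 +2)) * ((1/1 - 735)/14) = -170288/63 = -2702.98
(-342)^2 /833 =116964 /833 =140.41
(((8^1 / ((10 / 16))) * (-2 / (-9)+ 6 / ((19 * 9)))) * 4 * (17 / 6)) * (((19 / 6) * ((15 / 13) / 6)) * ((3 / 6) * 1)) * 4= 45.46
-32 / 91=-0.35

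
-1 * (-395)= 395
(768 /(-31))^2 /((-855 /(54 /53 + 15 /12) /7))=-55164928 /4838635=-11.40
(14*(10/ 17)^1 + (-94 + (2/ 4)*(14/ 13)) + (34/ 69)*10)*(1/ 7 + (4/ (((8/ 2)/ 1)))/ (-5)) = 69970/ 15249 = 4.59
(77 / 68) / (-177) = -0.01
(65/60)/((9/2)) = 13/54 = 0.24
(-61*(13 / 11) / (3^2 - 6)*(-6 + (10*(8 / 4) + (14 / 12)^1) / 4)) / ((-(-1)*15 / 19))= 256139 / 11880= 21.56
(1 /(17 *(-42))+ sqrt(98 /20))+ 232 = 7 *sqrt(10) /10+ 165647 /714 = 234.21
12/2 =6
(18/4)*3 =27/2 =13.50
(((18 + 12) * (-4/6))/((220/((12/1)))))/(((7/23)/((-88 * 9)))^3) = 6593979820032/343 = 19224430962.19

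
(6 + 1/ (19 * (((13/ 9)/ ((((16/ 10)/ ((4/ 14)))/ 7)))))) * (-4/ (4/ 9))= -67014/ 1235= -54.26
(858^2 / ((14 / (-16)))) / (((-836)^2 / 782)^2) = -1.05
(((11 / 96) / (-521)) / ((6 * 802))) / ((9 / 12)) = -11 / 180507744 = -0.00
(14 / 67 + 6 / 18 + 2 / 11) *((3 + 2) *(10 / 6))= 40025 / 6633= 6.03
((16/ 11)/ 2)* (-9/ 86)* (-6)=216/ 473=0.46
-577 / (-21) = 577 / 21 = 27.48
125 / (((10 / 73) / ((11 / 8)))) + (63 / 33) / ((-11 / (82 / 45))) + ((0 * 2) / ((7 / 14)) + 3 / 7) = 255075707 / 203280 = 1254.80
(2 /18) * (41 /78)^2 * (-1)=-1681 /54756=-0.03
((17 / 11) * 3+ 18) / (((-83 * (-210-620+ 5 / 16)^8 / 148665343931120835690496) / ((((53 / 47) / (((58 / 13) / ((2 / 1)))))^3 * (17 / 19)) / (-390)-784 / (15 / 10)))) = 94.37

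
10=10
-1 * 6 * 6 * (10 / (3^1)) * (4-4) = 0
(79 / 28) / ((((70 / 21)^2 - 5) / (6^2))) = 16.62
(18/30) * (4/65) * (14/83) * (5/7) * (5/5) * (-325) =-120/83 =-1.45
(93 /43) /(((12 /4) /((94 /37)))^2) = 273916 /176601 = 1.55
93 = 93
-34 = -34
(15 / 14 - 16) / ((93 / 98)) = -15.73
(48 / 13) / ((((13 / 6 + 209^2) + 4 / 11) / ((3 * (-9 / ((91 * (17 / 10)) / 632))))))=-540587520 / 57982285543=-0.01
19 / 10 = 1.90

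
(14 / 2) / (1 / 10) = 70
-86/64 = -43/32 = -1.34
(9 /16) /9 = 0.06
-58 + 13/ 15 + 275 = 3268/ 15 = 217.87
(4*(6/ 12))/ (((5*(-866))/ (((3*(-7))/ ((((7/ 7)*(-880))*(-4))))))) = 21/ 7620800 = 0.00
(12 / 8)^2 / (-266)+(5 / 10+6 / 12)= 1055 / 1064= 0.99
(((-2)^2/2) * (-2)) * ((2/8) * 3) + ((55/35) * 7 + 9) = 17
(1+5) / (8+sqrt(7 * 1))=16 / 19 - 2 * sqrt(7) / 19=0.56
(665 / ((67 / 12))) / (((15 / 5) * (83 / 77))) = 204820 / 5561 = 36.83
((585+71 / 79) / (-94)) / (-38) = 23143 / 141094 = 0.16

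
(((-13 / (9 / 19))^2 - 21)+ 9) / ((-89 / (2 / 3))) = -120074 / 21627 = -5.55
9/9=1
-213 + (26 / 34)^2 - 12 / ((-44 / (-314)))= -947506 / 3179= -298.05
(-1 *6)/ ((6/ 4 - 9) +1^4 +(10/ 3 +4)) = -36/ 5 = -7.20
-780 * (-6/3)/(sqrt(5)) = 312 * sqrt(5) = 697.65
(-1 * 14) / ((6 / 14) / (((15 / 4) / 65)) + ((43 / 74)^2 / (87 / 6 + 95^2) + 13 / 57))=-276508686972 / 151224160361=-1.83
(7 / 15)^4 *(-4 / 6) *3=-4802 / 50625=-0.09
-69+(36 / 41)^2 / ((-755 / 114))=-87719439 / 1269155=-69.12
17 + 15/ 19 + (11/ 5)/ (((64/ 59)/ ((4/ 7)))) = 201611/ 10640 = 18.95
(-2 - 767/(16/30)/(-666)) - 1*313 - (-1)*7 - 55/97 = -52785461/172272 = -306.41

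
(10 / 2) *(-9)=-45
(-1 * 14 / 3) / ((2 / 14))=-98 / 3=-32.67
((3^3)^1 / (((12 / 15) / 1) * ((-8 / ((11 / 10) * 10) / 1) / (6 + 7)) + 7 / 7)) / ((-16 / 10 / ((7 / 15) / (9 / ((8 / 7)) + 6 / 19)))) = -57057 / 56689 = -1.01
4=4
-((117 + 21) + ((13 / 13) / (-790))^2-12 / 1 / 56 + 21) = -158.79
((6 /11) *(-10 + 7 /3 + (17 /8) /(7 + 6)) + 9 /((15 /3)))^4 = 1848505447074001 /66905856160000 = 27.63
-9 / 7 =-1.29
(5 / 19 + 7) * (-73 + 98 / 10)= -43608 / 95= -459.03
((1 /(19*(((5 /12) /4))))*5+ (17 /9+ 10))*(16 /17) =2320 /171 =13.57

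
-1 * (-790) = 790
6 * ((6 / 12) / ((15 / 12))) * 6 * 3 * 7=1512 / 5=302.40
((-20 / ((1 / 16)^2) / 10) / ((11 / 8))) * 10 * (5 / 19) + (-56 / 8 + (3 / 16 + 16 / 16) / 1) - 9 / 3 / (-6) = -3294565 / 3344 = -985.22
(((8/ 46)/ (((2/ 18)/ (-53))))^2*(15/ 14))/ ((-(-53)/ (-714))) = -52546320/ 529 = -99331.42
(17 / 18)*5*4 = 170 / 9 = 18.89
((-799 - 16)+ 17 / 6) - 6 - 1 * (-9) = -4855 / 6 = -809.17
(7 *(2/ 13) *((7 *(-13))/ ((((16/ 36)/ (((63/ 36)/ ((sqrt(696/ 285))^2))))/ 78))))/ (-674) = 11437335/ 625472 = 18.29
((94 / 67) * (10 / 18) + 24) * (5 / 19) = 6.52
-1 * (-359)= 359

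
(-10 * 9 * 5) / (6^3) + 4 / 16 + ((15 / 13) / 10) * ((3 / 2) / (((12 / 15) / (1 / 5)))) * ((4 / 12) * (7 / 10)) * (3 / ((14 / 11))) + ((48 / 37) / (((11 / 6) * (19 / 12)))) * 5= 0.43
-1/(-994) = 0.00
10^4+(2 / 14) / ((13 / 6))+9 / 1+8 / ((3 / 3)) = 911553 / 91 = 10017.07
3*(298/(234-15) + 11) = 37.08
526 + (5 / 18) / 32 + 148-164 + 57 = 326597 / 576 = 567.01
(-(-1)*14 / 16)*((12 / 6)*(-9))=-63 / 4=-15.75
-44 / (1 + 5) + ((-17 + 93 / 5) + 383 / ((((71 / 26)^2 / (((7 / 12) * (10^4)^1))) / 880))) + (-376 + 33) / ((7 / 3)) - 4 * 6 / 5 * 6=19935902273357 / 75615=263650099.50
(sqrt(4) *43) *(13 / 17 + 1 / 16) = 71.14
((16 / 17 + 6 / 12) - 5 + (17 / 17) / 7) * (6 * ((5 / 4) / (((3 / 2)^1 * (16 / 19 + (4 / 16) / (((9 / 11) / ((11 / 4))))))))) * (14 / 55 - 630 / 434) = 2269967544 / 186785137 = 12.15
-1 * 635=-635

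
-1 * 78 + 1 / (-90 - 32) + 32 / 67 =-633735 / 8174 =-77.53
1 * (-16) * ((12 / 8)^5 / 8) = -243 / 16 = -15.19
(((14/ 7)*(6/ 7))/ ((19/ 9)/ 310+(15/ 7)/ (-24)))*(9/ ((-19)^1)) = 1205280/ 122417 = 9.85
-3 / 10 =-0.30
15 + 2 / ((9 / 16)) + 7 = 230 / 9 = 25.56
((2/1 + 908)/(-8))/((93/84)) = -3185/31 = -102.74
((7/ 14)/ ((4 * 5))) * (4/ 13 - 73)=-189/ 104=-1.82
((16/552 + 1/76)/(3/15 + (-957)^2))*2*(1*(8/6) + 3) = 14365/36020349036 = 0.00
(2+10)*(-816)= -9792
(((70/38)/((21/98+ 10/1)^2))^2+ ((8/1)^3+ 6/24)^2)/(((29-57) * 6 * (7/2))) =-633775241004753961/1420197227537088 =-446.26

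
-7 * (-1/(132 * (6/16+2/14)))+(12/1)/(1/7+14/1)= 910/957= 0.95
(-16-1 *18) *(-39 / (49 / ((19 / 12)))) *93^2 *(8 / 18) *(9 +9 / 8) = 326854359 / 196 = 1667624.28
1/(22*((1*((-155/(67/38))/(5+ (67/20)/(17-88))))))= -471211/184003600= -0.00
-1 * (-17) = 17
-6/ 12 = -1/ 2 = -0.50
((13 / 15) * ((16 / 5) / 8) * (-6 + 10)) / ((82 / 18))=312 / 1025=0.30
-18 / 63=-0.29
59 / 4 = 14.75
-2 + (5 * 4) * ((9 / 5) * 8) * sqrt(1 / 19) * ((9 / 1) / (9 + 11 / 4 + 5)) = -2 + 10368 * sqrt(19) / 1273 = 33.50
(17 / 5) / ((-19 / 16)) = -272 / 95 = -2.86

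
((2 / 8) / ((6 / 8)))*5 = 5 / 3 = 1.67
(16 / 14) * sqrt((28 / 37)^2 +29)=8 * sqrt(40485) / 259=6.21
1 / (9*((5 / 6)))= 2 / 15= 0.13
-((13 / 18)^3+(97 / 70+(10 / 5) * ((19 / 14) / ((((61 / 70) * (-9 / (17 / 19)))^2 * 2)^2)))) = -307502149714134937 / 174464958710576520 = -1.76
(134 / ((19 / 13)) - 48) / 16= 415 / 152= 2.73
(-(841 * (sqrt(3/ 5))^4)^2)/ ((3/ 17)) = -324641979/ 625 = -519427.17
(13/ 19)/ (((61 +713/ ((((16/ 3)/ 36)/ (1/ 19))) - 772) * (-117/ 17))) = 68/ 313065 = 0.00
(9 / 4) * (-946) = -4257 / 2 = -2128.50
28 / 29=0.97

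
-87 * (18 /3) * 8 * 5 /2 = -10440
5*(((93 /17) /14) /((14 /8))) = 930 /833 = 1.12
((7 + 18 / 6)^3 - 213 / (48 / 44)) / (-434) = -1.85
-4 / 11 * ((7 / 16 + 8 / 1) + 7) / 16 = -247 / 704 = -0.35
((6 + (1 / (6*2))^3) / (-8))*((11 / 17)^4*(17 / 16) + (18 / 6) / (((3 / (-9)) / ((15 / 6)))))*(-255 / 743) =-90938151955 / 15831392256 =-5.74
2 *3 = 6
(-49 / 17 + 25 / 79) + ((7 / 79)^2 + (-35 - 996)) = -109657408 / 106097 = -1033.56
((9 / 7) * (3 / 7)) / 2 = 0.28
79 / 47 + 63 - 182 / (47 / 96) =-14432 / 47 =-307.06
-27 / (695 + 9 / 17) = -459 / 11824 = -0.04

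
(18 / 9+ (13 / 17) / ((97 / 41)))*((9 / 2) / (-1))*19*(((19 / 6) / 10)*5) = -4148973 / 13192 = -314.51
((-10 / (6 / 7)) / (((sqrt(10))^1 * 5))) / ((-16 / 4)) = 7 * sqrt(10) / 120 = 0.18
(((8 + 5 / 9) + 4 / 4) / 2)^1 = 4.78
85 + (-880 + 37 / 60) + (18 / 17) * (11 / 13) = -10521643 / 13260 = -793.49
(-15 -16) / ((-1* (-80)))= -31 / 80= -0.39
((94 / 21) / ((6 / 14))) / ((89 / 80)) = 7520 / 801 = 9.39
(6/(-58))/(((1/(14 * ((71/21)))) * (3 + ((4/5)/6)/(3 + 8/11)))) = -87330/54143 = -1.61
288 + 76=364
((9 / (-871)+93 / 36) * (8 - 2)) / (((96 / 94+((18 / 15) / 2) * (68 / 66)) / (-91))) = -856.90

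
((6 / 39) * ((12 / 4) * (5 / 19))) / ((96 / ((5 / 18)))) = 25 / 71136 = 0.00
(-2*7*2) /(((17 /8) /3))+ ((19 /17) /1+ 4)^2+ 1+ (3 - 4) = -3855 /289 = -13.34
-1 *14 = -14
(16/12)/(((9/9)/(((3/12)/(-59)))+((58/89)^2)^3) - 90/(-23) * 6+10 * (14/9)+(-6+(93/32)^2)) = -0.01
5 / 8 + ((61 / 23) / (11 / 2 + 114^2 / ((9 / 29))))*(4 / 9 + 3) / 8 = 86698487 / 138711528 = 0.63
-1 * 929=-929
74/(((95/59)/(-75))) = -65490/19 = -3446.84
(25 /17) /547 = 25 /9299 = 0.00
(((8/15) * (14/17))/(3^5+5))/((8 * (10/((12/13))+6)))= 7/532270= 0.00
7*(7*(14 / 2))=343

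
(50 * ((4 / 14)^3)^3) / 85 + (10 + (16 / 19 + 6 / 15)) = 732660575092 / 65171075305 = 11.24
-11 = -11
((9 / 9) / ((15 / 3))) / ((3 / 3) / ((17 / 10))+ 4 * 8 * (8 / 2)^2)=17 / 43570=0.00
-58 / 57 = -1.02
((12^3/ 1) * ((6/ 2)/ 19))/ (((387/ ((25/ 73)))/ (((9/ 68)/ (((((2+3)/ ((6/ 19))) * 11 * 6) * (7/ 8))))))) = 0.00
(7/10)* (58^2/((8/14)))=41209/10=4120.90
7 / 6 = 1.17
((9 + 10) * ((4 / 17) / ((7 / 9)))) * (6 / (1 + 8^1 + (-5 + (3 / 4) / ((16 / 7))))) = 262656 / 32963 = 7.97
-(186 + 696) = -882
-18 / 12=-3 / 2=-1.50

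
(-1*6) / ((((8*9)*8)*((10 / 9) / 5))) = -3 / 64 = -0.05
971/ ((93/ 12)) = 3884/ 31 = 125.29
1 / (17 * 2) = 1 / 34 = 0.03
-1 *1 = -1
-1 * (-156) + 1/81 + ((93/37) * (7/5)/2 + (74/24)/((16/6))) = 76209181/479520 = 158.93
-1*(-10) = 10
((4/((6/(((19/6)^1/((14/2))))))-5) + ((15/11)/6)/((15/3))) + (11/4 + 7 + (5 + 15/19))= 573371/52668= 10.89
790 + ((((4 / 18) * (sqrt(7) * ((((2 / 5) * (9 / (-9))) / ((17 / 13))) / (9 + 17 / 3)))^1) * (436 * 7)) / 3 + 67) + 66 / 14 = 6032 / 7-39676 * sqrt(7) / 8415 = 849.24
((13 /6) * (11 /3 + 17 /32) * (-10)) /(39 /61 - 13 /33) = -1352065 /3648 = -370.63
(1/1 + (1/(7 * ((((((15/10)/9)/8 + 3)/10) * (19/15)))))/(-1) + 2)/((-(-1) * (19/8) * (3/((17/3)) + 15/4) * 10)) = 0.03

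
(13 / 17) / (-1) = -13 / 17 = -0.76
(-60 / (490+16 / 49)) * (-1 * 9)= 13230 / 12013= 1.10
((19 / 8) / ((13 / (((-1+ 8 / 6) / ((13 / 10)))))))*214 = 10165 / 1014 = 10.02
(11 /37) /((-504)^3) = -11 /4736890368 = -0.00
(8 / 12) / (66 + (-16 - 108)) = -1 / 87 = -0.01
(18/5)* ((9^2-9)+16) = 1584/5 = 316.80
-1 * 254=-254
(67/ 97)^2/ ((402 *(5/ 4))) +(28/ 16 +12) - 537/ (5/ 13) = -780447787/ 564540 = -1382.45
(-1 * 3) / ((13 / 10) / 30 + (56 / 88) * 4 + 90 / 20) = -9900 / 23393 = -0.42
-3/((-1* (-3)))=-1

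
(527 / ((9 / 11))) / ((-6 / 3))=-5797 / 18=-322.06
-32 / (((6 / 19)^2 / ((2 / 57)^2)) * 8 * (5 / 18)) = -8 / 45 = -0.18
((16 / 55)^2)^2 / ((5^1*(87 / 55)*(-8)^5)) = -2 / 72373125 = -0.00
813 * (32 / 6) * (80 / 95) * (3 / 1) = 208128 / 19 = 10954.11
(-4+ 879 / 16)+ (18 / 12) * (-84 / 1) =-1201 / 16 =-75.06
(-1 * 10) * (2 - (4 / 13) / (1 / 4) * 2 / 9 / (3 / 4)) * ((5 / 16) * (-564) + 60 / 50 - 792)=616763 / 39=15814.44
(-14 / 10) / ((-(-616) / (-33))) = 3 / 40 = 0.08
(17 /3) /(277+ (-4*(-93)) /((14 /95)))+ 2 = 117773 /58827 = 2.00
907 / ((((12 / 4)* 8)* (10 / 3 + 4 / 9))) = 2721 / 272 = 10.00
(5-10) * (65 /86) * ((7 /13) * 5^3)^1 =-21875 /86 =-254.36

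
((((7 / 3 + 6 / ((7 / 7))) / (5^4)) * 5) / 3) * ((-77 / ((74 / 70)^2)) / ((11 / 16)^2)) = -439040 / 135531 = -3.24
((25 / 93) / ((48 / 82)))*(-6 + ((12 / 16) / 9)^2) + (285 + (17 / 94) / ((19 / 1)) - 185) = 27914540893 / 287017344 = 97.26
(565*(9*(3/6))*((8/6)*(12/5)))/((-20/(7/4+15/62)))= -251199/310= -810.32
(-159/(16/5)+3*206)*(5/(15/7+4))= 318255/688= 462.58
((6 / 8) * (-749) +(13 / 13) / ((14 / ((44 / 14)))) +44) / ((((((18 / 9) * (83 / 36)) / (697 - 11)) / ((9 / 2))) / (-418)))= 12020351805 / 83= 144823515.72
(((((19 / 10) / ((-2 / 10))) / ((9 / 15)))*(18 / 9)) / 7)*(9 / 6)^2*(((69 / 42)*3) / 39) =-1.29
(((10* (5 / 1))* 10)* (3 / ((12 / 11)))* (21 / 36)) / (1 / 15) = 48125 / 4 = 12031.25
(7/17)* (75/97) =525/1649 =0.32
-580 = -580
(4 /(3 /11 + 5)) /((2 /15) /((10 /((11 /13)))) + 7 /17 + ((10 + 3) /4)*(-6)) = -66300 /1667239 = -0.04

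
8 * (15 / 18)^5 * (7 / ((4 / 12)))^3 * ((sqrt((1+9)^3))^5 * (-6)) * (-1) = 5359375000000 * sqrt(10) / 3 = 5649277278321.64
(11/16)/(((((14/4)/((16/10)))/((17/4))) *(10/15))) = 561/280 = 2.00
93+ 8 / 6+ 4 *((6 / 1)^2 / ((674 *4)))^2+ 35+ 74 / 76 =1687076729 / 12946866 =130.31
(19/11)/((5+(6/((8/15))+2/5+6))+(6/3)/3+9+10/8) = 0.05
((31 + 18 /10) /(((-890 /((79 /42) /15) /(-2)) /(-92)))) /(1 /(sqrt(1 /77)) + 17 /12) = 40526368 /2522916375 - 9535616* sqrt(77) /840972125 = -0.08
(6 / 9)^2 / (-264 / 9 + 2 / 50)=-100 / 6591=-0.02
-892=-892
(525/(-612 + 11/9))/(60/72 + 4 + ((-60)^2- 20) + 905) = -28350/148083683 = -0.00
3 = 3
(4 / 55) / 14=2 / 385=0.01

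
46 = 46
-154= -154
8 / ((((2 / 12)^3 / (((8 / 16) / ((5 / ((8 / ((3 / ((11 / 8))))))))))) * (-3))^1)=-1056 / 5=-211.20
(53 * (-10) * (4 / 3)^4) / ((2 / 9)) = -67840 / 9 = -7537.78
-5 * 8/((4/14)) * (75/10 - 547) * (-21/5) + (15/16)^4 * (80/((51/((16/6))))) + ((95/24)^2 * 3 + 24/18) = -8282058721/26112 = -317174.43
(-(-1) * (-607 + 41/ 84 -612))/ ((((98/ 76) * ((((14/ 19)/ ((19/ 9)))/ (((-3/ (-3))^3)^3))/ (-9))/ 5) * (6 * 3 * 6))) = 3510264725/ 3111696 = 1128.09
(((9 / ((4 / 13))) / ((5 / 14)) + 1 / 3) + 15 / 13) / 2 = 32521 / 780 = 41.69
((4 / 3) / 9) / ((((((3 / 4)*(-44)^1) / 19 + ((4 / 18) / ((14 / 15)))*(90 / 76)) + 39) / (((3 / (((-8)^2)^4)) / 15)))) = 133 / 2827474698240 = 0.00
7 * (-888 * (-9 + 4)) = 31080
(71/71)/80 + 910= 910.01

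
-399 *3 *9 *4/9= -4788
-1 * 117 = -117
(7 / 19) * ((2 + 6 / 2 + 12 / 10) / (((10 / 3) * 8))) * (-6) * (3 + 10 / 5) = -1953 / 760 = -2.57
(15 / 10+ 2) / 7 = 1 / 2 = 0.50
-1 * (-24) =24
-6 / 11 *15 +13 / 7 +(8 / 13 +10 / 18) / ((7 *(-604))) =-4916689 / 777348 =-6.32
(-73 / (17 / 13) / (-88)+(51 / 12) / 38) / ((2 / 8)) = 10605 / 3553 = 2.98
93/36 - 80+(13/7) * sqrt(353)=-929/12+13 * sqrt(353)/7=-42.52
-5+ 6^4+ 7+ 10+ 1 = 1309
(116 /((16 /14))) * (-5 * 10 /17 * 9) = -45675 /17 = -2686.76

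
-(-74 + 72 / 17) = 1186 / 17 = 69.76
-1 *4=-4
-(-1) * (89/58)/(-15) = -89/870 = -0.10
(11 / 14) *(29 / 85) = 319 / 1190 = 0.27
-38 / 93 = -0.41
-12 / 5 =-2.40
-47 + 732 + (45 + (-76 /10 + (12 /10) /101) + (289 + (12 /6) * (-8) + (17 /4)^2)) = 8188873 /8080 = 1013.47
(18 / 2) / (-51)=-3 / 17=-0.18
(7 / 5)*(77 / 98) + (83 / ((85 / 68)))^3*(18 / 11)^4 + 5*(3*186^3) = 360980789886611 / 3660250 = 98621894.65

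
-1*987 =-987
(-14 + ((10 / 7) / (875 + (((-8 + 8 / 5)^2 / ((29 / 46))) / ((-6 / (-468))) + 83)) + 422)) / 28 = 6238452961 / 428128876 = 14.57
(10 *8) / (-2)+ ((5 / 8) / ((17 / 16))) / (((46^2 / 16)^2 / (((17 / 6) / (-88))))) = -369390130 / 9234753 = -40.00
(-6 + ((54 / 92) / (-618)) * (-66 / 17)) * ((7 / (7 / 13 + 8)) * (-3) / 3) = 4.92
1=1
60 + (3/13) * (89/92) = 72027/1196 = 60.22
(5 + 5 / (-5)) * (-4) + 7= -9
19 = 19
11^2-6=115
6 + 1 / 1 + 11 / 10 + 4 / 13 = 1093 / 130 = 8.41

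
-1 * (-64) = 64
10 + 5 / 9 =95 / 9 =10.56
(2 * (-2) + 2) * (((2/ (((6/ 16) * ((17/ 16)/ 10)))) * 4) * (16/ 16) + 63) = -26906/ 51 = -527.57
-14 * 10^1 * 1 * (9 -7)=-280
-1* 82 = -82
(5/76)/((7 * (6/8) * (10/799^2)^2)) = 51072160.00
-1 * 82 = -82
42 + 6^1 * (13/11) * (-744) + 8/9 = -518042/99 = -5232.75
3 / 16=0.19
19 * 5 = 95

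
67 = 67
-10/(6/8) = -40/3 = -13.33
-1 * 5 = -5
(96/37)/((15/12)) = 2.08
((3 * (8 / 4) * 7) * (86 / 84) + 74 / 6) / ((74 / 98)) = 8134 / 111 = 73.28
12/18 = 0.67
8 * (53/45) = 424/45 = 9.42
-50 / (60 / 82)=-205 / 3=-68.33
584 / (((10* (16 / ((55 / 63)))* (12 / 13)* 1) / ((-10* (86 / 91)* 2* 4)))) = -345290 / 1323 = -260.99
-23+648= 625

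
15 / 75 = 1 / 5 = 0.20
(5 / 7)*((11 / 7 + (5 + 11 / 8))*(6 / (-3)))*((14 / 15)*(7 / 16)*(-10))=2225 / 48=46.35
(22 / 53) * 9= 198 / 53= 3.74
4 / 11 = 0.36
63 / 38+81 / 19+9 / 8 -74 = -10177 / 152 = -66.95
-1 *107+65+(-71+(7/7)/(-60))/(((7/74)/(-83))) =62270.05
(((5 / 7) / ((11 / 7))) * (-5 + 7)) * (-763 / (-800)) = 763 / 880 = 0.87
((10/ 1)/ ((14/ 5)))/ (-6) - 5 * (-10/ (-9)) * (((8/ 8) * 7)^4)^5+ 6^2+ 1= -55854586408328396113/ 126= -443290368320066635.82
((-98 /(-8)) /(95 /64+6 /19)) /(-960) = -931 /131340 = -0.01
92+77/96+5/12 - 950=-27417/32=-856.78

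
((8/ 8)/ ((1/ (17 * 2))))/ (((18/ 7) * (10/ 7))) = 833/ 90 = 9.26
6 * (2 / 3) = 4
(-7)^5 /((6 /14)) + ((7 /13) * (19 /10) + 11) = -15289681 /390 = -39204.31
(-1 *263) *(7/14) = -263/2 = -131.50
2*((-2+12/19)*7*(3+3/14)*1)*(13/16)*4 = -7605/38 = -200.13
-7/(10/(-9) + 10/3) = -63/20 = -3.15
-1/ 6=-0.17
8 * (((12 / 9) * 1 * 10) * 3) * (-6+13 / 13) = -1600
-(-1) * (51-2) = 49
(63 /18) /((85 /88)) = 308 /85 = 3.62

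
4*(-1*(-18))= 72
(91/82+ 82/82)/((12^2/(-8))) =-173/1476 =-0.12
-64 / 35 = -1.83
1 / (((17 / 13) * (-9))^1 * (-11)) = 13 / 1683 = 0.01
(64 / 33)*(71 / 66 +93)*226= 44903488 / 1089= 41233.69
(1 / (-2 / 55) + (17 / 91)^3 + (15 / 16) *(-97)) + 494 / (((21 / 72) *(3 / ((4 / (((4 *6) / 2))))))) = 2523299185 / 36171408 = 69.76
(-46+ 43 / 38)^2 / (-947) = -2907025 / 1367468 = -2.13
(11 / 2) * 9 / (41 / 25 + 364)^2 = 625 / 1688038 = 0.00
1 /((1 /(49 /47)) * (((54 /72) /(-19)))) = -3724 /141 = -26.41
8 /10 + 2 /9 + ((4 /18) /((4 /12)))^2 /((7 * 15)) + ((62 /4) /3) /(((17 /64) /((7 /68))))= 165434 /54621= 3.03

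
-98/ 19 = -5.16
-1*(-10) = 10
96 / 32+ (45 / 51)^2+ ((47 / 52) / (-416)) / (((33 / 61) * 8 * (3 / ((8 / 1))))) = 2337763693 / 618913152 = 3.78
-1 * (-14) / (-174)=-7 / 87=-0.08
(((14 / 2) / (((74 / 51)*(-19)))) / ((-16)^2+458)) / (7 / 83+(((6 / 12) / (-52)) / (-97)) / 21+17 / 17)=-4395846 / 13403681309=-0.00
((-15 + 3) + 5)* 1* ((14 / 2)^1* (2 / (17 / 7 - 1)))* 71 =-24353 / 5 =-4870.60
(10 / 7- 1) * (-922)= -2766 / 7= -395.14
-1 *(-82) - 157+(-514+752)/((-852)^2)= -27221281/362952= -75.00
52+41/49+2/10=53.04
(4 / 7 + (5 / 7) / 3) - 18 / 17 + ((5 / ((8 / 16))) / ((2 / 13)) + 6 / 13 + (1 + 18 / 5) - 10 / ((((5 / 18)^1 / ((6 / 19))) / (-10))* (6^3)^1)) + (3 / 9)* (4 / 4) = 10386294 / 146965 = 70.67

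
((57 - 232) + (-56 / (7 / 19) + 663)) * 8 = 2688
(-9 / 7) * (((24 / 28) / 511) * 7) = -54 / 3577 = -0.02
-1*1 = -1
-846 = -846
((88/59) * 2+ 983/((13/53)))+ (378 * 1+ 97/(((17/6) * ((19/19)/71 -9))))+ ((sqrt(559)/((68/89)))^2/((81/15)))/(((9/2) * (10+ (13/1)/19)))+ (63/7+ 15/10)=4398.98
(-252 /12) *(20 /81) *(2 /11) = -280 /297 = -0.94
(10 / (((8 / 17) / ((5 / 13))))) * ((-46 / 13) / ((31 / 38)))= -185725 / 5239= -35.45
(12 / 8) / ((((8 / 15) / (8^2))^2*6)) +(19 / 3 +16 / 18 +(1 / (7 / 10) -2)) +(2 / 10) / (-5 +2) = 1136074 / 315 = 3606.58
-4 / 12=-1 / 3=-0.33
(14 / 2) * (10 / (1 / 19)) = 1330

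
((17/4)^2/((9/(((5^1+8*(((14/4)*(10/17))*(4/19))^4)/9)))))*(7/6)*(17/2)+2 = 471381442963/34454787264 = 13.68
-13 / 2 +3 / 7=-85 / 14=-6.07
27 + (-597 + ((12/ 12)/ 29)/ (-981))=-16215931/ 28449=-570.00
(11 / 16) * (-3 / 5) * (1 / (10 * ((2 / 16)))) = -33 / 100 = -0.33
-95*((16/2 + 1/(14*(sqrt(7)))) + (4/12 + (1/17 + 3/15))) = -41629/51 - 95*sqrt(7)/98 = -818.82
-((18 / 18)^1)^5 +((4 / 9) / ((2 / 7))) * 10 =131 / 9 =14.56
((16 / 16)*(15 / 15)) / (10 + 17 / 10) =10 / 117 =0.09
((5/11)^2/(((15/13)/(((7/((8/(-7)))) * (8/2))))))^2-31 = -6195131/527076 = -11.75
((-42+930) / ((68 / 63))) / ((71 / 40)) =559440 / 1207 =463.50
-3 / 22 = -0.14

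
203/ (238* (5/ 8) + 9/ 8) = 1624/ 1199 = 1.35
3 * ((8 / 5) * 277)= 6648 / 5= 1329.60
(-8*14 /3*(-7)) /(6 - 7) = -784 /3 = -261.33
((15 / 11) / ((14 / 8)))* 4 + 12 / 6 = 394 / 77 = 5.12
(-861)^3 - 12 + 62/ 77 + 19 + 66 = -49147352654/ 77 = -638277307.19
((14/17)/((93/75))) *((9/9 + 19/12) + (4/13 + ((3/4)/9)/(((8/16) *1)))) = 27825/13702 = 2.03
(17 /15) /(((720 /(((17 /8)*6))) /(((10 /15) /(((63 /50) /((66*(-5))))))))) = -15895 /4536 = -3.50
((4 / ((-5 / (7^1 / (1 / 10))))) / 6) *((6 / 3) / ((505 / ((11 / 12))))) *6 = -308 / 1515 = -0.20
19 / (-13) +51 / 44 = -173 / 572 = -0.30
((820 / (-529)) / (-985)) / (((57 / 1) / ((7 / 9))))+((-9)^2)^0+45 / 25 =748463506 / 267306345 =2.80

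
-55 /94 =-0.59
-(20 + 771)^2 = -625681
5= 5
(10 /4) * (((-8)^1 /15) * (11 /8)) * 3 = -11 /2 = -5.50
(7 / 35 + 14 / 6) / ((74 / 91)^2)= 157339 / 41070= 3.83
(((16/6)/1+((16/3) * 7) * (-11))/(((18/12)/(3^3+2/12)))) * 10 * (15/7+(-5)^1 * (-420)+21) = -156886102.86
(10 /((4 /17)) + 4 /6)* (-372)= -16058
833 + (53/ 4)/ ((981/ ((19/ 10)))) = 32687927/ 39240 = 833.03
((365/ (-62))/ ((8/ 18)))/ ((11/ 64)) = -77.07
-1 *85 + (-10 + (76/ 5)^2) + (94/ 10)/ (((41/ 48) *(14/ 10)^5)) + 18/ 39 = 31028216581/ 223953275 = 138.55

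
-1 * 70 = -70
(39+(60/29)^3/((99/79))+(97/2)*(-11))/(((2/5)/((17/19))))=-1170029165/1073116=-1090.31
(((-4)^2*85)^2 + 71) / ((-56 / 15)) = -27745065 / 56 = -495447.59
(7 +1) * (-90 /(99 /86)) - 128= -8288 /11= -753.45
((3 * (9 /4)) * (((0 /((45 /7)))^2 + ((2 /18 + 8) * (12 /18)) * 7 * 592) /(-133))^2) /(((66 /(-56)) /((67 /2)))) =-1751830051328 /321651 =-5446369.05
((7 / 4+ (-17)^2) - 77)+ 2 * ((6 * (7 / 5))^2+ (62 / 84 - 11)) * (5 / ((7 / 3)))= 462727 / 980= 472.17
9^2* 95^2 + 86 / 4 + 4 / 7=10234659 / 14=731047.07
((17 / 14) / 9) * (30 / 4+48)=7.49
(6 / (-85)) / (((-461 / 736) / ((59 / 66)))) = 43424 / 431035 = 0.10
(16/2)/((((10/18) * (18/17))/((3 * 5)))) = 204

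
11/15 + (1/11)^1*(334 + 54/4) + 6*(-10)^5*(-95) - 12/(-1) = 57000044.32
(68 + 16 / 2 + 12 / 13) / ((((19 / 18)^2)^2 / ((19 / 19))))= 104976000 / 1694173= 61.96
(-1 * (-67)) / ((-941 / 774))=-51858 / 941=-55.11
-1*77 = -77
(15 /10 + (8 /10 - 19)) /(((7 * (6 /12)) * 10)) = -167 /350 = -0.48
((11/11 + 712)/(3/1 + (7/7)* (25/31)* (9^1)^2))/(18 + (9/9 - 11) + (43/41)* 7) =906223/1332222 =0.68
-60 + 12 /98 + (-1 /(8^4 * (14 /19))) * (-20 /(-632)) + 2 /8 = -3781726873 /63422464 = -59.63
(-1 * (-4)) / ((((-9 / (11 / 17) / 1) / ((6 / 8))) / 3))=-11 / 17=-0.65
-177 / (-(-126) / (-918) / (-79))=-713133 / 7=-101876.14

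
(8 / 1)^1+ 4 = 12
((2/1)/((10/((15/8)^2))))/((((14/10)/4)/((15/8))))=3375/896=3.77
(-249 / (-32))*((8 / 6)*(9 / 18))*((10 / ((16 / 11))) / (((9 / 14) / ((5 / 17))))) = 159775 / 9792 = 16.32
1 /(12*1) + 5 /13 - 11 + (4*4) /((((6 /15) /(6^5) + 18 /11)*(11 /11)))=-41191993 /54589236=-0.75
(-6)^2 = 36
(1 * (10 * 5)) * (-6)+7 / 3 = -893 / 3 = -297.67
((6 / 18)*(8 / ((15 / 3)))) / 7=8 / 105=0.08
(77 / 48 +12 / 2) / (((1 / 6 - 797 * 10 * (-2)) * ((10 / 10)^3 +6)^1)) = 365 / 5355896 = 0.00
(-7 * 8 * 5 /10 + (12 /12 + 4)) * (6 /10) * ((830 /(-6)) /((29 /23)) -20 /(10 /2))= 227539 /145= 1569.23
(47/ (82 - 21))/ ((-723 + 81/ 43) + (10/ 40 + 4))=-8084/ 7521361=-0.00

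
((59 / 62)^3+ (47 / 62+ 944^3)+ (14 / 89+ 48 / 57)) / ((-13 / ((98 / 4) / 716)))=-16612337294023858821 / 7502483455168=-2214245.11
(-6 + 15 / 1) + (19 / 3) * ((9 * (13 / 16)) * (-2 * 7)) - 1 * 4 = -5147 / 8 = -643.38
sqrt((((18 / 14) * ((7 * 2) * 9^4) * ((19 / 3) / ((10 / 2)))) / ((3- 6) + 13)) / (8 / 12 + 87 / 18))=81 * sqrt(1254) / 55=52.15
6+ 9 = 15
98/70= 7/5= 1.40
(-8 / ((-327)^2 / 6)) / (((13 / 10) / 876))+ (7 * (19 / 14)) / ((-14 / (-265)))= 179.52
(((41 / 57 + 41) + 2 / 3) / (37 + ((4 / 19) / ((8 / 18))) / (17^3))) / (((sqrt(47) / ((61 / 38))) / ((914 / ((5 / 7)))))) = 289532807914 * sqrt(47) / 5783036745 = 343.23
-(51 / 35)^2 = -2601 / 1225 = -2.12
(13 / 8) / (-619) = -13 / 4952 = -0.00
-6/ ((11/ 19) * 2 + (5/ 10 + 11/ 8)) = -912/ 461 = -1.98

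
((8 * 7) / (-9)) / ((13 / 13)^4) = -56 / 9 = -6.22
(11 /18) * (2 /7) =11 /63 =0.17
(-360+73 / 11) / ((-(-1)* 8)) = -3887 / 88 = -44.17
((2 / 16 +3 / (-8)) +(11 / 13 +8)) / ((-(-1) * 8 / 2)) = 447 / 208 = 2.15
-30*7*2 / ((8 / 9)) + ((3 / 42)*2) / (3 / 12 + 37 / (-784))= -150031 / 318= -471.80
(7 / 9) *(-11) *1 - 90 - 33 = -1184 / 9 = -131.56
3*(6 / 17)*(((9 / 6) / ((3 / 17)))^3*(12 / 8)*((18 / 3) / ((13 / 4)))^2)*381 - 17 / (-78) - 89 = 1284221351 / 1014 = 1266490.48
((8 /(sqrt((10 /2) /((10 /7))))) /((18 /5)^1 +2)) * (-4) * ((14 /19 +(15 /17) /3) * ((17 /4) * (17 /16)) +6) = -9255 * sqrt(14) /1064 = -32.55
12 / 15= 4 / 5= 0.80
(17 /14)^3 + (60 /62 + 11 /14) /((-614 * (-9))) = 420887767 /235031832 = 1.79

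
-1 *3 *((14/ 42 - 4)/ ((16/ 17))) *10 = 935/ 8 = 116.88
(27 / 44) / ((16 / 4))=27 / 176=0.15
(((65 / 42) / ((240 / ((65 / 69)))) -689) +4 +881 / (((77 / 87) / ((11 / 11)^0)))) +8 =487230991 / 1530144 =318.42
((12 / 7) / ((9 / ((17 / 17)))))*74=296 / 21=14.10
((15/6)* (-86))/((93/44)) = -9460/93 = -101.72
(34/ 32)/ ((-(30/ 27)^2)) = -1377/ 1600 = -0.86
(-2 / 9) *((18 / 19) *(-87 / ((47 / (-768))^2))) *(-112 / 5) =-22988980224 / 209855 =-109546.97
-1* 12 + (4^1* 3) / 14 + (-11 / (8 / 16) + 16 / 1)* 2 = -162 / 7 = -23.14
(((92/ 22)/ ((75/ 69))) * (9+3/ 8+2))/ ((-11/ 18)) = -71.61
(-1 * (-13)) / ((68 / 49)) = 637 / 68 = 9.37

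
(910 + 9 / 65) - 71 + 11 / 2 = 109803 / 130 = 844.64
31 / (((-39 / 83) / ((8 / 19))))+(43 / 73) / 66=-27.77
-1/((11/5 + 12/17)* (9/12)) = -340/741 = -0.46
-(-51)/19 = 51/19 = 2.68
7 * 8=56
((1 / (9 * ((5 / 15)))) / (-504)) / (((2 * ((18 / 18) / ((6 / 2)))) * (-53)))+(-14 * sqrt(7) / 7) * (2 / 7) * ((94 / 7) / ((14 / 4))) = 1 / 53424 - 752 * sqrt(7) / 343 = -5.80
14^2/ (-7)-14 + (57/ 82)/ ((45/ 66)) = -8401/ 205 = -40.98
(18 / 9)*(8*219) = 3504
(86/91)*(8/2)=344/91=3.78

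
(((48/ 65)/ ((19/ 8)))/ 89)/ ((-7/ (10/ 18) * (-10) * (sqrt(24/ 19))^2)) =8/ 364455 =0.00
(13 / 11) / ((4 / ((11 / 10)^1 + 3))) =533 / 440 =1.21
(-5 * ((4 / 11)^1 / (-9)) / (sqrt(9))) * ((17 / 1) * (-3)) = -340 / 99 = -3.43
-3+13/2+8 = 23/2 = 11.50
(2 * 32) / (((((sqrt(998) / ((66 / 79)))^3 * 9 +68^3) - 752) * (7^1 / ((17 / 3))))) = -14510523380981760 / 123574114735956186253 +712555613830016 * sqrt(998) / 123574114735956186253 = 0.00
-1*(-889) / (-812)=-127 / 116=-1.09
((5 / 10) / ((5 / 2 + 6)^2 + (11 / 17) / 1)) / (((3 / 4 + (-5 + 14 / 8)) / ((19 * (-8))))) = 10336 / 24785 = 0.42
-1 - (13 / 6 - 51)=287 / 6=47.83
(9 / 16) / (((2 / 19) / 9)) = 1539 / 32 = 48.09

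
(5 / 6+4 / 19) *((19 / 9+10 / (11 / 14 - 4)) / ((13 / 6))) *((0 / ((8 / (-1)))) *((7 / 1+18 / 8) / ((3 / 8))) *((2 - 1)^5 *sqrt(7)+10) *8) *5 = 0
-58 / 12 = -29 / 6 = -4.83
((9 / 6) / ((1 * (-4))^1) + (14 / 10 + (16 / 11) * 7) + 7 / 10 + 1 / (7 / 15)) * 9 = 126.45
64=64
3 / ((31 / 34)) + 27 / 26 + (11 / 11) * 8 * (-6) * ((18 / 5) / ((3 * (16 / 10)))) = -25527 / 806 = -31.67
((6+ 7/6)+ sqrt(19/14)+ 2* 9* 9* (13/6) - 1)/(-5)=-2143/30 - sqrt(266)/70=-71.67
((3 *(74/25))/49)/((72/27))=333/4900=0.07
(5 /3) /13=5 /39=0.13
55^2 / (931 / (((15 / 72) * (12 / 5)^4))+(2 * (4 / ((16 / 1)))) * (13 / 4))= 2613600 / 117779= 22.19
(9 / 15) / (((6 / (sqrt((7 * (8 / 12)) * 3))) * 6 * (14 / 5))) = 0.02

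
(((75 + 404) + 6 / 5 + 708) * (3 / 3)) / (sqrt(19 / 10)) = 5941 * sqrt(190) / 95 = 862.01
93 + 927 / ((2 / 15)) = 14091 / 2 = 7045.50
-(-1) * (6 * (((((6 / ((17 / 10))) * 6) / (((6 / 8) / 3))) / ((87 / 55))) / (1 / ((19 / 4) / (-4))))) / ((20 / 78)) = -733590 / 493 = -1488.01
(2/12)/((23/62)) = 31/69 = 0.45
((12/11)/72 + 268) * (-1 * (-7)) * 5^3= 15477875/66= 234513.26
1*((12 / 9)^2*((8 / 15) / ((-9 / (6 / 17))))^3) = -65536 / 4029274125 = -0.00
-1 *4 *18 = -72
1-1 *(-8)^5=32769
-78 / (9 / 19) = -494 / 3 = -164.67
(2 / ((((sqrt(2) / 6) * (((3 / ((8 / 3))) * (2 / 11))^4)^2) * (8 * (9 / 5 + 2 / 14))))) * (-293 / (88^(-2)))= -69727234105869598720 * sqrt(2) / 243931419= -404249688472.01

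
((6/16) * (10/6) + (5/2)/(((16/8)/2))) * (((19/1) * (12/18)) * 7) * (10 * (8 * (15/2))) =166250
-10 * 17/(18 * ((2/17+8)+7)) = -1445/2313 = -0.62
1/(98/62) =31/49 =0.63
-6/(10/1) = -3/5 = -0.60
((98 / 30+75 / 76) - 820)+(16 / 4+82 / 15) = -919159 / 1140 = -806.28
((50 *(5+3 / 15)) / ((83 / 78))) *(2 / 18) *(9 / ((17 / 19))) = 385320 / 1411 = 273.08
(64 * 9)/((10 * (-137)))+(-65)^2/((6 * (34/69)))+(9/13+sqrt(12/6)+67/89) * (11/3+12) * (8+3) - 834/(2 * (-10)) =517 * sqrt(2)/3+277985596787/161679180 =1963.08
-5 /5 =-1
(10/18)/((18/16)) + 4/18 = 58/81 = 0.72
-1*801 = -801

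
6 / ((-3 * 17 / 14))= -28 / 17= -1.65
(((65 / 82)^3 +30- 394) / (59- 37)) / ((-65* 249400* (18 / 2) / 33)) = 15417179 / 4125335376000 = 0.00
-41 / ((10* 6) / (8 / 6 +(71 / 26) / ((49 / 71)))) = -828979 / 229320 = -3.61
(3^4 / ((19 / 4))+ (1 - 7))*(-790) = -165900 / 19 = -8731.58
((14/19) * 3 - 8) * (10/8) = -275/38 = -7.24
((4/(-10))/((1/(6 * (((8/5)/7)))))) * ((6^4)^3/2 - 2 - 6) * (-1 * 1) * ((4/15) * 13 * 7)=362216578048/25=14488663121.92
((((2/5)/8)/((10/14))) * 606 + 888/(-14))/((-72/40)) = 817/70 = 11.67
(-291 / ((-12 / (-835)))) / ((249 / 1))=-80995 / 996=-81.32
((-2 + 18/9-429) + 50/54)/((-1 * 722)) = 5779/9747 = 0.59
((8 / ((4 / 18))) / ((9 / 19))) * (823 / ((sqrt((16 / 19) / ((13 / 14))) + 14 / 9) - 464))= -144675494262 / 1069644031 - 5066388 * sqrt(3458) / 1069644031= -135.53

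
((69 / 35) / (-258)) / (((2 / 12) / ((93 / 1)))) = -6417 / 1505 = -4.26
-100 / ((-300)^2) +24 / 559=21041 / 503100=0.04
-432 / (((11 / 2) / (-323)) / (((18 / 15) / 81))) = 20672 / 55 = 375.85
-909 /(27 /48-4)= 14544 /55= 264.44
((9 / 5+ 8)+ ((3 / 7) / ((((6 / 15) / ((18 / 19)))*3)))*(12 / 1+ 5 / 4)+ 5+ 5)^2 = 4172255649 / 7075600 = 589.67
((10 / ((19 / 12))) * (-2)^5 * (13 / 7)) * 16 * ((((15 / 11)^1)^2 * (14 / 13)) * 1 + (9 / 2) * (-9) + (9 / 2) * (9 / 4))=170388.34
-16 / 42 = -8 / 21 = -0.38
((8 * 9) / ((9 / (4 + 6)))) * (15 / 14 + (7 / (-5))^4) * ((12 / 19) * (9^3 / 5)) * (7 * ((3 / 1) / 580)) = 2256406632 / 1721875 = 1310.44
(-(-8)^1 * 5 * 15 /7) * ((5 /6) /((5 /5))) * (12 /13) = 65.93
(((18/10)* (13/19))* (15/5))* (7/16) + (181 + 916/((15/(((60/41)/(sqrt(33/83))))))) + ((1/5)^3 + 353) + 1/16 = 677.41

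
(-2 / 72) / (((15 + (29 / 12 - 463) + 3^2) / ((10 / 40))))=1 / 62868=0.00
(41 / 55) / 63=41 / 3465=0.01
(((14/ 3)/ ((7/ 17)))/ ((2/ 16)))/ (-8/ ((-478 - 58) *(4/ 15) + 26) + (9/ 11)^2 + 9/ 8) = 230910592/ 4744287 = 48.67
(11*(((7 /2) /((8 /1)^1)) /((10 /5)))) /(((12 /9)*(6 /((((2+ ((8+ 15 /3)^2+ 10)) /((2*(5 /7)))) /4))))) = 97559 /10240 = 9.53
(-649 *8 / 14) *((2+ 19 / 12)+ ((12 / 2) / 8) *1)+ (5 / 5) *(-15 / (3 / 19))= -35743 / 21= -1702.05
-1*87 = -87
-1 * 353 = -353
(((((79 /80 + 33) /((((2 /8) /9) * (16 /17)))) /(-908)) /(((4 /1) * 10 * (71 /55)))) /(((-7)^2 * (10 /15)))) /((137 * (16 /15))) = -41184693 /7090564038656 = -0.00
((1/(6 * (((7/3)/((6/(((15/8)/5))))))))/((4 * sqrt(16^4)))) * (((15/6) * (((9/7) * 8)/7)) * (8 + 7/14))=765/21952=0.03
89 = 89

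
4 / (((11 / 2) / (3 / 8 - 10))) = -7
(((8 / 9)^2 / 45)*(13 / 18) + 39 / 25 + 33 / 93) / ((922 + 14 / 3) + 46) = 4900502 / 2472895575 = 0.00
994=994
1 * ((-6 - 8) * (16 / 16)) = -14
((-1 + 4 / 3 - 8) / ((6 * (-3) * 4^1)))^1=23 / 216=0.11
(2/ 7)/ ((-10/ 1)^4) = 1/ 35000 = 0.00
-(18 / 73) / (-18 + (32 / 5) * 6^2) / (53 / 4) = -20 / 228271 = -0.00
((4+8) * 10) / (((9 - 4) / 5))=120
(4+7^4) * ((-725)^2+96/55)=13905455551/11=1264132322.82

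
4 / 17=0.24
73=73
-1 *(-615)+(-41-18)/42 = 25771/42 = 613.60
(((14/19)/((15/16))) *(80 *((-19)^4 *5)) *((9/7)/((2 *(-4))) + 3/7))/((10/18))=19753920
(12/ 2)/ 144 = 1/ 24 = 0.04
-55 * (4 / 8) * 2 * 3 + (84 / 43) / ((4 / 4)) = -7011 / 43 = -163.05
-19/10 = -1.90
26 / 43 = 0.60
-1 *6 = -6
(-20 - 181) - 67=-268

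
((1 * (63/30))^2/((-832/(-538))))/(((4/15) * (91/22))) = 559251/216320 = 2.59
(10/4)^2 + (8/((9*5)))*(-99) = -227/20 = -11.35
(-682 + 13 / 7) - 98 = -5447 / 7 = -778.14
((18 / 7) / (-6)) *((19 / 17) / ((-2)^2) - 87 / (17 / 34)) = 35439 / 476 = 74.45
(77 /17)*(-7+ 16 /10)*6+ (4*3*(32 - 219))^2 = 428008086 /85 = 5035389.25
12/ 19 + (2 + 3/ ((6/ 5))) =195/ 38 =5.13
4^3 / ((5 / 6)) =384 / 5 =76.80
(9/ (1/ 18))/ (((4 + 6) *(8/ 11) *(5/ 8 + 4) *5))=891/ 925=0.96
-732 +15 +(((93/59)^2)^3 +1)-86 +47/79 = -2619379540852880/3332262157639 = -786.07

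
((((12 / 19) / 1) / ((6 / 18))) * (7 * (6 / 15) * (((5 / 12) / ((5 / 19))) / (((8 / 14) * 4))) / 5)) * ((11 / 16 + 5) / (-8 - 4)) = -4459 / 12800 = -0.35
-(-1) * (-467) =-467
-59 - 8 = -67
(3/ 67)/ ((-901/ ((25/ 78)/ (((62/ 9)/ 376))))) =-21150/ 24327901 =-0.00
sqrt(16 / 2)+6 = 2*sqrt(2)+6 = 8.83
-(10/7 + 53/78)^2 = -4.44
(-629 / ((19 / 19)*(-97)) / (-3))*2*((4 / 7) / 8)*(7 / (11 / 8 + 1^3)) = -5032 / 5529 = -0.91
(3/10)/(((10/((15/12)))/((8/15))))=1/50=0.02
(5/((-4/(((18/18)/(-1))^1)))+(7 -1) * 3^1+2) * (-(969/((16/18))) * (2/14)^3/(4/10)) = -3706425/21952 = -168.84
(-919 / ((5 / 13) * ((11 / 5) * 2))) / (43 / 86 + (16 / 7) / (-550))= -1095.19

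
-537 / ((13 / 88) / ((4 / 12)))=-15752 / 13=-1211.69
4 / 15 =0.27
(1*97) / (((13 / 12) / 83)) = 7431.69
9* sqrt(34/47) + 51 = 9* sqrt(1598)/47 + 51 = 58.65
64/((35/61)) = 3904/35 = 111.54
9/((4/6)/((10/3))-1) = -45/4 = -11.25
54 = 54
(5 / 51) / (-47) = -5 / 2397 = -0.00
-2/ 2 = -1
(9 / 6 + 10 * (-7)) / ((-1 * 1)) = 137 / 2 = 68.50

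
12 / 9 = 4 / 3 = 1.33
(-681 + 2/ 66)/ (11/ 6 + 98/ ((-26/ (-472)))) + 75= 114017303/ 1528021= 74.62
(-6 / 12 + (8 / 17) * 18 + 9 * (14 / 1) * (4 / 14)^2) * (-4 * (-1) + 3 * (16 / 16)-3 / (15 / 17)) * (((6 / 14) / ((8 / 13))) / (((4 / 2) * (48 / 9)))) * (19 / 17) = 17386083 / 3625216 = 4.80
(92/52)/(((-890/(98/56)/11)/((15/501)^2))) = -8855/258140584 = -0.00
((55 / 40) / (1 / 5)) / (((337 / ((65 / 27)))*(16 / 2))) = 3575 / 582336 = 0.01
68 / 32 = 17 / 8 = 2.12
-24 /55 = -0.44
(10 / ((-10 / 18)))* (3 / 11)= -54 / 11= -4.91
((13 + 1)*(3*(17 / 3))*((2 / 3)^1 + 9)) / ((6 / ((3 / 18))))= 3451 / 54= 63.91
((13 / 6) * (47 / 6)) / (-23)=-611 / 828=-0.74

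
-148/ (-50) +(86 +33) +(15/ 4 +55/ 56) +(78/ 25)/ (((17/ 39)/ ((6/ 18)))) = 3072057/ 23800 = 129.08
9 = 9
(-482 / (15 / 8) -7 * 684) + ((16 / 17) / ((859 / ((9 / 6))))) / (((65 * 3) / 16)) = -2873251156 / 569517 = -5045.07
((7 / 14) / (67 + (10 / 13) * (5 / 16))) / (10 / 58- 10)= -0.00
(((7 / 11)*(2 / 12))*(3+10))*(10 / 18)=455 / 594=0.77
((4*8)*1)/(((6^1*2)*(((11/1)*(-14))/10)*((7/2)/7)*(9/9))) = -80/231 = -0.35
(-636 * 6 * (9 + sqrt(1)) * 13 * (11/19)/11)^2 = 246095366400/361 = 681704616.07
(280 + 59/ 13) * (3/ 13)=11097/ 169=65.66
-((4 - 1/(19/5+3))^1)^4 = -294499921/1336336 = -220.38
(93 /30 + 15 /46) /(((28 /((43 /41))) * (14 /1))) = 8471 /924140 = 0.01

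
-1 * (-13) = 13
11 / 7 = 1.57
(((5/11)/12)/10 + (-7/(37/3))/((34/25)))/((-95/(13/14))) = 892723/220854480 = 0.00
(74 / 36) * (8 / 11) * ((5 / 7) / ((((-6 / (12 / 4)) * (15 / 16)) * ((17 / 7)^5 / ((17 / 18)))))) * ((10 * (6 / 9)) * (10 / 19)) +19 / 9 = 26580334771 / 12725343081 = 2.09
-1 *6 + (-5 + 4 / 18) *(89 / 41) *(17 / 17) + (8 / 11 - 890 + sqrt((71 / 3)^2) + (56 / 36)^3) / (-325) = -1465967024 / 106853175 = -13.72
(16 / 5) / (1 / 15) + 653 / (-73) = 2851 / 73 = 39.05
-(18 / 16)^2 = -81 / 64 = -1.27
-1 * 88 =-88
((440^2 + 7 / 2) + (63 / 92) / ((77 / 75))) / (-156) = -65309139 / 52624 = -1241.05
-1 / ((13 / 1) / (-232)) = 232 / 13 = 17.85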